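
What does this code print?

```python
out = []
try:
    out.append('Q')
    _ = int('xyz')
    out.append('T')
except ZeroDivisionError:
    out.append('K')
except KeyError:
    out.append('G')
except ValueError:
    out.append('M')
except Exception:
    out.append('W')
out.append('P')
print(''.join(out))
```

Execution trace: 'Q' (try body) → 'M' (except ValueError) → 'P' (after the try/except). Output: QMP

Answer: QMP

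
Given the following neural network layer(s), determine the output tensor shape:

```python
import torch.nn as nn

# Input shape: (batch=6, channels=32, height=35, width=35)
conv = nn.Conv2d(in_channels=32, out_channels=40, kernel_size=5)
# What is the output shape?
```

Input: (6, 32, 35, 35) -> Output: (6, 40, 31, 31)

Answer: (6, 40, 31, 31)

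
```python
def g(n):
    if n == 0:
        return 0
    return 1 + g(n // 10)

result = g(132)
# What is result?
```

Count of digits of 132: 3

Answer: 3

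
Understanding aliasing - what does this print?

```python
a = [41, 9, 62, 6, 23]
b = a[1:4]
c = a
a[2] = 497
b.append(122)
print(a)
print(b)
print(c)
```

Key concept: slice vs alias.
Step by step:
`a = [41, 9, 62, 6, 23]` → a = [41, 9, 62, 6, 23]
`b = a[1:4]` → b = [9, 62, 6]
`c = a` → c = [41, 9, 62, 6, 23] (same object as a)
`a[2] = 497` → a = [41, 9, 497, 6, 23] (same object as c); c = [41, 9, 497, 6, 23] (same object as a)
`b.append(122)` → b = [9, 62, 6, 122]
`print(a)` → prints [41, 9, 497, 6, 23]
`print(b)` → prints [9, 62, 6, 122]
`print(c)` → prints [41, 9, 497, 6, 23]

Answer:
[41, 9, 497, 6, 23]
[9, 62, 6, 122]
[41, 9, 497, 6, 23]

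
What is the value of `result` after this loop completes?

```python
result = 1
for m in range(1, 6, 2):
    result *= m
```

Product of 1, 3, 5, ... up to 5
`result` takes the values: 1 → 3 → 15

Answer: 15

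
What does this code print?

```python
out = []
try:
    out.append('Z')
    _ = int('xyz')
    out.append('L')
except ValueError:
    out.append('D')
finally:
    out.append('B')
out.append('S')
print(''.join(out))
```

Execution trace: 'Z' (try body) → 'D' (except ValueError) → 'B' (finally) → 'S' (after the try/except). Output: ZDBS

Answer: ZDBS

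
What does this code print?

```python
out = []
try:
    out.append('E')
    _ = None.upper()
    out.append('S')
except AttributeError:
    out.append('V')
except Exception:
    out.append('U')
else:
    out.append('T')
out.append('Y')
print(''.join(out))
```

Execution trace: 'E' (try body) → 'V' (except AttributeError) → 'Y' (after the try/except). Output: EVY

Answer: EVY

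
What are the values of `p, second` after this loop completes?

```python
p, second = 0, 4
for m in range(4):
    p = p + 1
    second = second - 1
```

p goes 0→4, second goes 4→0
`p, second` takes the values: (0, 4) → (1, 4) → (1, 3) → (2, 3) → (2, 2) → (3, 2) → (3, 1) → (4, 1) → (4, 0)

Answer: 4, 0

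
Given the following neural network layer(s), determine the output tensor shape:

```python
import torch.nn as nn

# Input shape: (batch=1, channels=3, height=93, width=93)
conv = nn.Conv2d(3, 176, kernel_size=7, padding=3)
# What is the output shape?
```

Input: (1, 3, 93, 93) -> Output: (1, 176, 93, 93)

Answer: (1, 176, 93, 93)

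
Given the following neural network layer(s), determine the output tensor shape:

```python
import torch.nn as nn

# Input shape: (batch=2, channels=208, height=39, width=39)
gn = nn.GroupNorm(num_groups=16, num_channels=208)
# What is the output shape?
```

Input: (2, 208, 39, 39) -> Output: (2, 208, 39, 39)

Answer: (2, 208, 39, 39)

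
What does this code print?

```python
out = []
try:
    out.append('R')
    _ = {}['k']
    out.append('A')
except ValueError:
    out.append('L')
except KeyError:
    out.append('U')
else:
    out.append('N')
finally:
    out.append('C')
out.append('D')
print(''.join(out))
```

Execution trace: 'R' (try body) → 'U' (except KeyError) → 'C' (finally) → 'D' (after the try/except). Output: RUCD

Answer: RUCD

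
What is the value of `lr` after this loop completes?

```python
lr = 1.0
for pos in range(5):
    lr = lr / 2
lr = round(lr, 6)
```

Halving LR 5 times: 1 / 2^5
`lr` takes the values: 1.0 → 0.5 → 0.25 → 0.125 → 0.0625 → 0.03125

Answer: 0.03125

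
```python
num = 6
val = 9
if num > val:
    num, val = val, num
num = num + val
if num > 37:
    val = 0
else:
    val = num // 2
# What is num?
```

Trace:
`num = 6` → num = 6
`val = 9` → val = 9
`if num > val: ...` → num > val is False → no variable changes
`num = num + val` → num = 15
`if num > 37: ...` → num > 37 is False, take else branch → val = 7
So num = 15

Answer: 15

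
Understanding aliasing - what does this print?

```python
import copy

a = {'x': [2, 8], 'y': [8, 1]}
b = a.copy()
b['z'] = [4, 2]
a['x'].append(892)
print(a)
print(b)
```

Key concept: shallow copy of dict with mutable values.
Step by step:
`a = {'x': [2, 8], 'y': [8, 1]}` → a = {'x': [2, 8], 'y': [8, 1]}
`b = a.copy()` → b = {'x': [2, 8], 'y': [8, 1]}
`b['z'] = [4, 2]` → b = {'x': [2, 8], 'y': [8, 1], 'z': [4, 2]}
`a['x'].append(892)` → a = {'x': [2, 8, 892], 'y': [8, 1]}; b = {'x': [2, 8, 892], 'y': [8, 1], 'z': [4, 2]}
`print(a)` → prints {'x': [2, 8, 892], 'y': [8, 1]}
`print(b)` → prints {'x': [2, 8, 892], 'y': [8, 1], 'z': [4, 2]}

Answer:
{'x': [2, 8, 892], 'y': [8, 1]}
{'x': [2, 8, 892], 'y': [8, 1], 'z': [4, 2]}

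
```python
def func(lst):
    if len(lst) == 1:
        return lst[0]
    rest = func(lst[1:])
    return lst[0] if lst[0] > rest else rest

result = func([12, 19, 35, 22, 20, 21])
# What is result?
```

Recursive max over [12, 19, 35, 22, 20, 21] = 35

Answer: 35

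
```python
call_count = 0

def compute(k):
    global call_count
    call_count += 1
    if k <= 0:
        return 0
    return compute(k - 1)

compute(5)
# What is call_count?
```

Linear recursion stepping by 1: 6 calls from k=5 down to ≤0.

Answer: 6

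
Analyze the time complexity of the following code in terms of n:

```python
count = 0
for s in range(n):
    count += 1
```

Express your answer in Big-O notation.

Each loop level contributes: n. Multiplying the contributions gives O(n).

Answer: O(n)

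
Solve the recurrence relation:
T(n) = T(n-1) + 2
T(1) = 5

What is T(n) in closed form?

Unrolling: T(n) = T(1) + 2·(n-1) = 5 + 2(n-1) = 2n + 3.

Answer: T(n) = 2n + 3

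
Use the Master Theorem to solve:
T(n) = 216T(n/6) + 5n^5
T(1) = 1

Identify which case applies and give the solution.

a=216, b=6, f(n)=5n^5. log_6(216) = 3. Since c=5 > 3 and the regularity condition holds (216(n/6)^5 = (216/6^5)n^5 with 216/6^5 < 1), Case 3 applies: T(n) = Θ(f(n)) = O(n^5).

Answer: O(n^5) - Case 3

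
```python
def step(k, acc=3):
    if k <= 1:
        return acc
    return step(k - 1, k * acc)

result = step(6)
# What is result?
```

Accumulator trace (n, acc): (6, 3) -> (5, 18) -> (4, 90) -> (3, 360) -> (2, 1080) -> (1, 2160) -> return 2160

Answer: 2160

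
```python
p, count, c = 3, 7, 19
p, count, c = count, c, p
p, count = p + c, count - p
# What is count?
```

Trace:
`p, count, c = 3, 7, 19` → p = 3; count = 7; c = 19
`p, count, c = count, c, p` → p = 7; count = 19; c = 3
`p, count = p + c, count - p` → p = 10; count = 12
So count = 12

Answer: 12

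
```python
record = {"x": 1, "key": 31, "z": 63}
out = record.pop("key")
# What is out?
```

Trace:
`record = {"x": 1, "key": 31, "z": 63}` → record = {'x': 1, 'key': 31, 'z': 63}
`out = record.pop("key")` → record = {'x': 1, 'z': 63}; out = 31
So out = 31

Answer: 31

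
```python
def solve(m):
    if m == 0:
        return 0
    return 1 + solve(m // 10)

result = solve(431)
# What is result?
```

Count of digits of 431: 3

Answer: 3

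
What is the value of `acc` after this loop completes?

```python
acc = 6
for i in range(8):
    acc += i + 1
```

Start at 6, add 1 to 8 = 42
`acc` takes the values: 6 → 7 → 9 → 12 → 16 → 21 → 27 → 34 → 42

Answer: 42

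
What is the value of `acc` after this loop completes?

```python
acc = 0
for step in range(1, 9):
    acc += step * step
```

Sum of squares 1² to 8² = 204
`acc` takes the values: 0 → 1 → 5 → 14 → 30 → 55 → 91 → 140 → 204

Answer: 204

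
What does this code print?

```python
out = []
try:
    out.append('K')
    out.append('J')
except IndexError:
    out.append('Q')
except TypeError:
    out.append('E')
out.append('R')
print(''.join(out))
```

Execution trace: 'K' (try body) → 'J' (try body, no exception) → 'R' (after the try/except). Output: KJR

Answer: KJR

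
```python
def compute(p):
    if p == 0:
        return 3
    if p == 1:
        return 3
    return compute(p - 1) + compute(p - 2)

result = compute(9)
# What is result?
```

Build up from base cases: compute(0)=3, compute(1)=3, compute(2)=6, compute(3)=9, compute(4)=15, compute(5)=24, compute(6)=39, ..., compute(9)=165

Answer: 165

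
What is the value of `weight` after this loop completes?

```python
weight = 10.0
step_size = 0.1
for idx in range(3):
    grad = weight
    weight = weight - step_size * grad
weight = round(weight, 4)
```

Gradient descent: w = 10.0 * (1 - 0.1)^3
`weight` takes the values: 10.0 → 9.0 → 8.1 → 7.29

Answer: 7.29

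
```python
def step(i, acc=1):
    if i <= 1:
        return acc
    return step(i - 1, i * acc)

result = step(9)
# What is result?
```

Accumulator trace (n, acc): (9, 1) -> (8, 9) -> (7, 72) -> (6, 504) -> (5, 3024) -> (4, 15120) -> (3, 60480) -> (2, 181440) -> (1, 362880) -> return 362880

Answer: 362880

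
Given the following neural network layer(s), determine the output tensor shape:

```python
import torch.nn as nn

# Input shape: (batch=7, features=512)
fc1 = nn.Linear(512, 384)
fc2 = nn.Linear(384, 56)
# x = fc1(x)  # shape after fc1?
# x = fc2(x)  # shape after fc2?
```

Input: (7, 512) -> after fc1: (7, 384) -> Output: (7, 56)

Answer: (7, 56)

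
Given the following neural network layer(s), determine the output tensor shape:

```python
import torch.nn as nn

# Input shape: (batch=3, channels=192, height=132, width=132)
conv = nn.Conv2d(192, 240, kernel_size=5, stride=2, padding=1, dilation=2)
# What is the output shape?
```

Input: (3, 192, 132, 132) -> Output: (3, 240, 63, 63)

Answer: (3, 240, 63, 63)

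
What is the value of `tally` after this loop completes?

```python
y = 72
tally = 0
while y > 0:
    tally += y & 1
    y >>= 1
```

Count set bits in 72 (binary: 0b1001000)
`tally` takes the values: 0 → 1 → 2

Answer: 2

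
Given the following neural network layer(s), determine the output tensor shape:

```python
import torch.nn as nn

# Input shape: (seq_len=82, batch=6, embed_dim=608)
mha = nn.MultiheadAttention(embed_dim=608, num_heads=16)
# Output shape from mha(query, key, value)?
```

Input: (82, 6, 608) -> Output: (82, 6, 608)

Answer: (82, 6, 608)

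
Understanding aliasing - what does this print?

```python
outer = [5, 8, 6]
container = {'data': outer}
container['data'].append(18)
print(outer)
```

Key concept: dict holds reference to list.
Step by step:
`outer = [5, 8, 6]` → outer = [5, 8, 6]
`container = {'data': outer}` → container = {'data': [5, 8, 6]}
`container['data'].append(18)` → outer = [5, 8, 6, 18]; container = {'data': [5, 8, 6, 18]}
`print(outer)` → prints [5, 8, 6, 18]

Answer: [5, 8, 6, 18]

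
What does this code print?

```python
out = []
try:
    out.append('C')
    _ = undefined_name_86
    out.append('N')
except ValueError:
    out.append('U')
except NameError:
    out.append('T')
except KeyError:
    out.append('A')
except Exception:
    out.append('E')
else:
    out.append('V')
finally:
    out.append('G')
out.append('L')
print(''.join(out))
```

Execution trace: 'C' (try body) → 'T' (except NameError) → 'G' (finally) → 'L' (after the try/except). Output: CTGL

Answer: CTGL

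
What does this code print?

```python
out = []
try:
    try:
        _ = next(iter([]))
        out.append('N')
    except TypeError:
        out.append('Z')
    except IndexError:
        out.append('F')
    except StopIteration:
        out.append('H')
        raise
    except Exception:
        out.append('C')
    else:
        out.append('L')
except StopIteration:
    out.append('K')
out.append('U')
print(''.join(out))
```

Execution trace: 'H' (except StopIteration) → 'K' (outer except StopIteration) → 'U' (after the try/except). Output: HKU

Answer: HKU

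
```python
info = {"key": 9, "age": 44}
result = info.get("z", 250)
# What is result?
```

Trace:
`info = {"key": 9, "age": 44}` → info = {'key': 9, 'age': 44}
`result = info.get("z", 250)` → result = 250
So result = 250

Answer: 250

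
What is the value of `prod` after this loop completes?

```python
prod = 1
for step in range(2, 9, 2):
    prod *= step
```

Product of even numbers 2 to 8
`prod` takes the values: 1 → 2 → 8 → 48 → 384

Answer: 384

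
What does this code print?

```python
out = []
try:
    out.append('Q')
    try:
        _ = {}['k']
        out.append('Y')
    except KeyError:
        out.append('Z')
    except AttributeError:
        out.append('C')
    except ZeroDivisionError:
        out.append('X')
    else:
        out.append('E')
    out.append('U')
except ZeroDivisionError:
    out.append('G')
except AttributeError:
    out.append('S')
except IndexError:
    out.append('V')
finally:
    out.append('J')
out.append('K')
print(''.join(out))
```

Execution trace: 'Q' (try body) → 'Z' (inner except KeyError) → 'U' (try body, no exception) → 'J' (finally) → 'K' (after the try/except). Output: QZUJK

Answer: QZUJK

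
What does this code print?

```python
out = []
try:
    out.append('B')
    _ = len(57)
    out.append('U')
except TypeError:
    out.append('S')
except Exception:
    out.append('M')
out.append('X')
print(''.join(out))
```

Execution trace: 'B' (try body) → 'S' (except TypeError) → 'X' (after the try/except). Output: BSX

Answer: BSX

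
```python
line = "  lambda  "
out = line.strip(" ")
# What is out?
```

Trace:
`line = "  lambda  "` → line = '  lambda  '
`out = line.strip(" ")` → out = 'lambda'
So out = 'lambda'

Answer: 'lambda'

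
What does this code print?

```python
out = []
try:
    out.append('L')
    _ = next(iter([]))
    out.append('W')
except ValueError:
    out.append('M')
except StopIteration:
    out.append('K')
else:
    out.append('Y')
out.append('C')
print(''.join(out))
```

Execution trace: 'L' (try body) → 'K' (except StopIteration) → 'C' (after the try/except). Output: LKC

Answer: LKC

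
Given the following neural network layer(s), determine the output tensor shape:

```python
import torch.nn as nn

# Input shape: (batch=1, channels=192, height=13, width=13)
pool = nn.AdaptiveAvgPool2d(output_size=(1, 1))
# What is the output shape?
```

Input: (1, 192, 13, 13) -> Output: (1, 192, 1, 1)

Answer: (1, 192, 1, 1)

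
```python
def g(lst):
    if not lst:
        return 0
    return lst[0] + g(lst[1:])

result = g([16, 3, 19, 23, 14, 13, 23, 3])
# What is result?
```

16 + 3 + 19 + 23 + 14 + 13 + 23 + 3 + 0 = 114

Answer: 114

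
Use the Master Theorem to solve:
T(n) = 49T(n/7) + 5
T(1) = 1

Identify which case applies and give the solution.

a=49, b=7, f(n)=5. log_7(49) = 2. Since c=0 < 2, Case 1 applies: T(n) = Θ(n^log_b(a)) = O(n^2).

Answer: O(n^2) - Case 1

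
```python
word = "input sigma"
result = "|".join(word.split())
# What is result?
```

Trace:
`word = "input sigma"` → word = 'input sigma'
`result = "|".join(word.split())` → result = 'input|sigma'
So result = 'input|sigma'

Answer: 'input|sigma'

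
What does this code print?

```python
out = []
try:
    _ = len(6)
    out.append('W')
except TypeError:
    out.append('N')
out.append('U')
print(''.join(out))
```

Execution trace: 'N' (except TypeError) → 'U' (after the try/except). Output: NU

Answer: NU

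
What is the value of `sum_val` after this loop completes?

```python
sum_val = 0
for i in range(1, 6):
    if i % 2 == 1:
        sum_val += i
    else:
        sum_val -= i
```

Add odd, subtract even
`sum_val` takes the values: 0 → 1 → -1 → 2 → -2 → 3

Answer: 3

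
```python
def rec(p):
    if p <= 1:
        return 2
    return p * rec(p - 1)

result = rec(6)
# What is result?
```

rec(6) = 6 * 5 * 4 * 3 * 2 * 2 = 1440

Answer: 1440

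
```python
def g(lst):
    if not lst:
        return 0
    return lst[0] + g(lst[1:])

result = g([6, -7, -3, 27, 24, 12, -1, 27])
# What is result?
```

6 + (-7) + (-3) + 27 + 24 + 12 + (-1) + 27 + 0 = 85

Answer: 85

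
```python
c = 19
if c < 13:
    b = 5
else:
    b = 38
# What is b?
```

Trace:
`c = 19` → c = 19
`if c < 13: ...` → c < 13 is False, take else branch → b = 38
So b = 38

Answer: 38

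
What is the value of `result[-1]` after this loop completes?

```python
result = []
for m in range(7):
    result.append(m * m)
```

Last element of squares 0 to 6
`result` takes the values: [] → [0] → [0, 1] → [0, 1, 4] → [0, 1, 4, 9] → [0, 1, 4, 9, 16] → [0, 1, 4, 9, 16, 25] → [0, 1, 4, 9, 16, 25, 36]
So `result[-1]` = 36

Answer: 36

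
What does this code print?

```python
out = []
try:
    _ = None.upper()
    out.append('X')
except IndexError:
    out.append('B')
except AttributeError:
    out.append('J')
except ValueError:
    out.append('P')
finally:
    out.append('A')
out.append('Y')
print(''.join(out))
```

Execution trace: 'J' (except AttributeError) → 'A' (finally) → 'Y' (after the try/except). Output: JAY

Answer: JAY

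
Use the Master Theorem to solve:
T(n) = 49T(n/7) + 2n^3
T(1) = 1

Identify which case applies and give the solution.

a=49, b=7, f(n)=2n^3. log_7(49) = 2. Since c=3 > 2 and the regularity condition holds (49(n/7)^3 = (49/7^3)n^3 with 49/7^3 < 1), Case 3 applies: T(n) = Θ(f(n)) = O(n^3).

Answer: O(n^3) - Case 3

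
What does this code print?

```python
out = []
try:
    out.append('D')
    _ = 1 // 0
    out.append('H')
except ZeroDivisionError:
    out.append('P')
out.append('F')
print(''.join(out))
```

Execution trace: 'D' (try body) → 'P' (except ZeroDivisionError) → 'F' (after the try/except). Output: DPF

Answer: DPF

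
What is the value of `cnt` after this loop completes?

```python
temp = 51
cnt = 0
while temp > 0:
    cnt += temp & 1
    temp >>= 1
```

Count set bits in 51 (binary: 0b110011)
`cnt` takes the values: 0 → 1 → 2 → 3 → 4

Answer: 4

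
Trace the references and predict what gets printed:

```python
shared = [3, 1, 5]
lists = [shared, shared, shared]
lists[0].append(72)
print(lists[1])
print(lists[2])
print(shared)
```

Key concept: list of same reference.
Step by step:
`shared = [3, 1, 5]` → shared = [3, 1, 5]
`lists = [shared, shared, shared]` → lists = [[3, 1, 5], [3, 1, 5], [3, 1, 5]]
`lists[0].append(72)` → shared = [3, 1, 5, 72]; lists = [[3, 1, 5, 72], [3, 1, 5, 72], [3, 1, 5, 72]]
`print(lists[1])` → prints [3, 1, 5, 72]
`print(lists[2])` → prints [3, 1, 5, 72]
`print(shared)` → prints [3, 1, 5, 72]

Answer:
[3, 1, 5, 72]
[3, 1, 5, 72]
[3, 1, 5, 72]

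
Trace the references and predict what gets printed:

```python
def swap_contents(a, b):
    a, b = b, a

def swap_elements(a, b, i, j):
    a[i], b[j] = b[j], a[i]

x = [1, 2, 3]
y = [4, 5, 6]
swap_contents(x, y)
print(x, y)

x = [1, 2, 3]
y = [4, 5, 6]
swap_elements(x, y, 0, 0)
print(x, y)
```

Key concept: parameter rebinding vs mutation.
Step by step:
`x = [1, 2, 3]` → x = [1, 2, 3]
`y = [4, 5, 6]` → y = [4, 5, 6]
`swap_contents(x, y)` → no visible change to tracked variables
`print(x, y)` → prints [1, 2, 3] [4, 5, 6]
`x = [1, 2, 3]` → x = [1, 2, 3]
`y = [4, 5, 6]` → y = [4, 5, 6]
`swap_elements(x, y, 0, 0)` → x = [4, 2, 3]; y = [1, 5, 6]
`print(x, y)` → prints [4, 2, 3] [1, 5, 6]

Answer:
[1, 2, 3] [4, 5, 6]
[4, 2, 3] [1, 5, 6]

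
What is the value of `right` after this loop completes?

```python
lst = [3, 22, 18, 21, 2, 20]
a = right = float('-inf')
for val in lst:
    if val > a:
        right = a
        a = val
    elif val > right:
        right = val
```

Second largest (with repeats) in [3, 22, 18, 21, 2, 20]
`right` takes the values: -inf → 3 → 18 → 21

Answer: 21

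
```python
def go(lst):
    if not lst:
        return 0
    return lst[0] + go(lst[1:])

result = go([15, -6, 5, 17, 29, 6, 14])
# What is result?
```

15 + (-6) + 5 + 17 + 29 + 6 + 14 + 0 = 80

Answer: 80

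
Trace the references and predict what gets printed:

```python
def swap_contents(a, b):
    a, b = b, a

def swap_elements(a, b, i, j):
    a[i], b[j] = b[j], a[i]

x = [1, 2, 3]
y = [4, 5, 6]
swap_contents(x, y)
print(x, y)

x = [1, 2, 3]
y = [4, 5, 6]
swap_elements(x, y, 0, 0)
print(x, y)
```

Key concept: parameter rebinding vs mutation.
Step by step:
`x = [1, 2, 3]` → x = [1, 2, 3]
`y = [4, 5, 6]` → y = [4, 5, 6]
`swap_contents(x, y)` → no visible change to tracked variables
`print(x, y)` → prints [1, 2, 3] [4, 5, 6]
`x = [1, 2, 3]` → x = [1, 2, 3]
`y = [4, 5, 6]` → y = [4, 5, 6]
`swap_elements(x, y, 0, 0)` → x = [4, 2, 3]; y = [1, 5, 6]
`print(x, y)` → prints [4, 2, 3] [1, 5, 6]

Answer:
[1, 2, 3] [4, 5, 6]
[4, 2, 3] [1, 5, 6]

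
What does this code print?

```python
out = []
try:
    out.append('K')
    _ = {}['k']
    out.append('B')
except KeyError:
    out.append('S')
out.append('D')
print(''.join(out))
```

Execution trace: 'K' (try body) → 'S' (except KeyError) → 'D' (after the try/except). Output: KSD

Answer: KSD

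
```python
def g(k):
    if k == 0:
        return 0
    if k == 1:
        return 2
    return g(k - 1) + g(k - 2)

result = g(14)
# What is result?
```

Build up from base cases: g(0)=0, g(1)=2, g(2)=2, g(3)=4, g(4)=6, g(5)=10, g(6)=16, ..., g(14)=754

Answer: 754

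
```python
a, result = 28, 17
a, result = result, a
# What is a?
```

Trace:
`a, result = 28, 17` → a = 28; result = 17
`a, result = result, a` → a = 17; result = 28
So a = 17

Answer: 17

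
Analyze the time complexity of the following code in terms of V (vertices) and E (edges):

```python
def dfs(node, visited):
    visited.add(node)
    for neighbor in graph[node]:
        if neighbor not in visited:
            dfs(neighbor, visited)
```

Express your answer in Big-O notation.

This is Depth-first search (recursive). Time complexity: O(V + E).

Answer: O(V + E)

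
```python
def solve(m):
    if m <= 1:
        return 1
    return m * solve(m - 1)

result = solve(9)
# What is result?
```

solve(9) = 9 * 8 * 7 * 6 * 5 * 4 * 3 * 2 * 1 = 362880

Answer: 362880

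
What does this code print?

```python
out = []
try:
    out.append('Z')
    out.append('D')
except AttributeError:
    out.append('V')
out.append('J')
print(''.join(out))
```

Execution trace: 'Z' (try body) → 'D' (try body, no exception) → 'J' (after the try/except). Output: ZDJ

Answer: ZDJ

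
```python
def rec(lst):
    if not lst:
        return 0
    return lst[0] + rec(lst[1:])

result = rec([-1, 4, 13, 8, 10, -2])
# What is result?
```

(-1) + 4 + 13 + 8 + 10 + (-2) + 0 = 32

Answer: 32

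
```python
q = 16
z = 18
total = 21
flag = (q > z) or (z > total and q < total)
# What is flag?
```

Trace:
`q = 16` → q = 16
`z = 18` → z = 18
`total = 21` → total = 21
`flag = (q > z) or (z > total and q < total)` → flag = False
So flag = False

Answer: False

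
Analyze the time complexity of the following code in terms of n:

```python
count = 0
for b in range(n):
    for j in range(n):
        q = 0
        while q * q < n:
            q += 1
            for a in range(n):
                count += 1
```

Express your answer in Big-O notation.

Each loop level contributes: n × n × √n × n. Multiplying the contributions gives O(n^3√n).

Answer: O(n^3√n)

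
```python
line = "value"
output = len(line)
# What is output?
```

Trace:
`line = "value"` → line = 'value'
`output = len(line)` → output = 5
So output = 5

Answer: 5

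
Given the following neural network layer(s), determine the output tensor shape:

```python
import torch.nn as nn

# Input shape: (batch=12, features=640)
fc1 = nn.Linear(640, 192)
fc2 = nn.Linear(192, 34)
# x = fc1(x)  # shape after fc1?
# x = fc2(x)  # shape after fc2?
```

Input: (12, 640) -> after fc1: (12, 192) -> Output: (12, 34)

Answer: (12, 34)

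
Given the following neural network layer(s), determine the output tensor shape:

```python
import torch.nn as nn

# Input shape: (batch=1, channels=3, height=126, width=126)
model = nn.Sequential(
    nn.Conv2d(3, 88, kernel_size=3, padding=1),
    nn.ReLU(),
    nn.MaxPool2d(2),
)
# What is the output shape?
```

Input: (1, 3, 126, 126) -> after Conv2d: (1, 88, 126, 126) -> after ReLU: (1, 88, 126, 126) -> Output: (1, 88, 63, 63)

Answer: (1, 88, 63, 63)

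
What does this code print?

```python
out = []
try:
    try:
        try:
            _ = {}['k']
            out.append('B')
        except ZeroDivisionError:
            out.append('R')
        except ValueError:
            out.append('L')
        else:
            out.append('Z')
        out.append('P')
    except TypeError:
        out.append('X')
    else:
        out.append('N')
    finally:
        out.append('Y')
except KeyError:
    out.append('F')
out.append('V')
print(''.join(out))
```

Execution trace: 'Y' (finally) → 'F' (outer except KeyError) → 'V' (after the try/except). Output: YFV

Answer: YFV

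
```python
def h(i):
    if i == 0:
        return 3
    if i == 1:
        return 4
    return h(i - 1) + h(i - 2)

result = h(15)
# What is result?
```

Build up from base cases: h(0)=3, h(1)=4, h(2)=7, h(3)=11, h(4)=18, h(5)=29, h(6)=47, ..., h(15)=3571

Answer: 3571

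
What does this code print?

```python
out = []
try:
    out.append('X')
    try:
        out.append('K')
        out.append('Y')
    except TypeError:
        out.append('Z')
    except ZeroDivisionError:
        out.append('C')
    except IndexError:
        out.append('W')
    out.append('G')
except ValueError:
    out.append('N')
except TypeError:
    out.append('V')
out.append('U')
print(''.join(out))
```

Execution trace: 'X' (try body) → 'K' (inner try body) → 'Y' (inner try body, no exception) → 'G' (try body, no exception) → 'U' (after the try/except). Output: XKYGU

Answer: XKYGU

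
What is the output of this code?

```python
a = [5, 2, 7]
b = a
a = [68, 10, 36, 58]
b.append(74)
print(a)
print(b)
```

Key concept: rebinding vs mutation: a is rebound to a new list, b still points at the original.
Step by step:
`a = [5, 2, 7]` → a = [5, 2, 7]
`b = a` → b = [5, 2, 7] (same object as a)
`a = [68, 10, 36, 58]` → a = [68, 10, 36, 58]
`b.append(74)` → b = [5, 2, 7, 74]
`print(a)` → prints [68, 10, 36, 58]
`print(b)` → prints [5, 2, 7, 74]

Answer:
[68, 10, 36, 58]
[5, 2, 7, 74]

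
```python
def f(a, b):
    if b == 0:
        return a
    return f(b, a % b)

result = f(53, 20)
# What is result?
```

f(53, 20) -> f(20, 13) -> f(13, 7) -> f(7, 6) -> f(6, 1) -> f(1, 0) -> 1

Answer: 1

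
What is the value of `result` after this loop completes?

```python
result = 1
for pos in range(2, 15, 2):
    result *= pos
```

Product of even numbers 2 to 14
`result` takes the values: 1 → 2 → 8 → 48 → 384 → 3840 → 46080 → 645120

Answer: 645120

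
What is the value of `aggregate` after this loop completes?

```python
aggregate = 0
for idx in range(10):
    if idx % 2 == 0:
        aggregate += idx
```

Sum of even numbers 0 to 9
`aggregate` takes the values: 0 → 2 → 6 → 12 → 20

Answer: 20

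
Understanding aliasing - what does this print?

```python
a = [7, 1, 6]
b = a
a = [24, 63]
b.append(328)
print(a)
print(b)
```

Key concept: rebinding vs mutation: a is rebound to a new list, b still points at the original.
Step by step:
`a = [7, 1, 6]` → a = [7, 1, 6]
`b = a` → b = [7, 1, 6] (same object as a)
`a = [24, 63]` → a = [24, 63]
`b.append(328)` → b = [7, 1, 6, 328]
`print(a)` → prints [24, 63]
`print(b)` → prints [7, 1, 6, 328]

Answer:
[24, 63]
[7, 1, 6, 328]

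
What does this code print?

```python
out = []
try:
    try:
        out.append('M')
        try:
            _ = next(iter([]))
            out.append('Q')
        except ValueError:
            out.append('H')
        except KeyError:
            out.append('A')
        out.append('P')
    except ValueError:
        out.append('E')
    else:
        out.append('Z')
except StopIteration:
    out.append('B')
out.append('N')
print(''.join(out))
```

Execution trace: 'M' (try body) → 'B' (outer except StopIteration) → 'N' (after the try/except). Output: MBN

Answer: MBN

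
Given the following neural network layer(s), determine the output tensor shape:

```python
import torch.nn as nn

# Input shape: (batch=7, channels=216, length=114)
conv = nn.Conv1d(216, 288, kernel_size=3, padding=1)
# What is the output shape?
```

Input: (7, 216, 114) -> Output: (7, 288, 114)

Answer: (7, 288, 114)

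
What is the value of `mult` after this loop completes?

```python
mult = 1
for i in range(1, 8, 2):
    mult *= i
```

Product of 1, 3, 5, ... up to 7
`mult` takes the values: 1 → 3 → 15 → 105

Answer: 105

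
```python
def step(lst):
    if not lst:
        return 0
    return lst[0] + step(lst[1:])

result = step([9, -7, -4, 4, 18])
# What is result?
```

9 + (-7) + (-4) + 4 + 18 + 0 = 20

Answer: 20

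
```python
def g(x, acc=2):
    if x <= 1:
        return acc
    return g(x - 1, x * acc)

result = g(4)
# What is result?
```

Accumulator trace (n, acc): (4, 2) -> (3, 8) -> (2, 24) -> (1, 48) -> return 48

Answer: 48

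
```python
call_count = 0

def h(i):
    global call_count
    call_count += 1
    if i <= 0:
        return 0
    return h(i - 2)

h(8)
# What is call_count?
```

Linear recursion stepping by 2: 5 calls from i=8 down to ≤0.

Answer: 5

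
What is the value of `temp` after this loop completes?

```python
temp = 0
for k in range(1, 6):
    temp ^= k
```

XOR of 1 to 5
`temp` takes the values: 0 → 1 → 3 → 0 → 4 → 1

Answer: 1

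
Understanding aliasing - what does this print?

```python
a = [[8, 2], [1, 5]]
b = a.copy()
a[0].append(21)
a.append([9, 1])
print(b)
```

Key concept: shallow copy with nested lists.
Step by step:
`a = [[8, 2], [1, 5]]` → a = [[8, 2], [1, 5]]
`b = a.copy()` → b = [[8, 2], [1, 5]]
`a[0].append(21)` → a = [[8, 2, 21], [1, 5]]; b = [[8, 2, 21], [1, 5]]
`a.append([9, 1])` → a = [[8, 2, 21], [1, 5], [9, 1]]
`print(b)` → prints [[8, 2, 21], [1, 5]]

Answer: [[8, 2, 21], [1, 5]]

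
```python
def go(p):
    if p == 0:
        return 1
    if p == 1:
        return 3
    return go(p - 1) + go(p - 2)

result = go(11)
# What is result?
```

Build up from base cases: go(0)=1, go(1)=3, go(2)=4, go(3)=7, go(4)=11, go(5)=18, go(6)=29, ..., go(11)=322

Answer: 322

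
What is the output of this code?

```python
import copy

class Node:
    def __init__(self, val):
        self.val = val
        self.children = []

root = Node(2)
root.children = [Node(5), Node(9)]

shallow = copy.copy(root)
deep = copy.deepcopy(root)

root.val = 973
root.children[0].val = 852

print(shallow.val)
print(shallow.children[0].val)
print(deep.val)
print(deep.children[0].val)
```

Key concept: deep copy with custom objects.
Step by step:
`root = Node(2)` → root = Node(val=2, children=[])
`root.children = [Node(5), Node(9)]` → root = Node(val=2, children=[Node(val=5, children=[]), Node(val=9, children=[])])
`shallow = copy.copy(root)` → shallow = Node(val=2, children=[Node(val=5, children=[]), Node(val=9, children=[])])
`deep = copy.deepcopy(root)` → deep = Node(val=2, children=[Node(val=5, children=[]), Node(val=9, children=[])])
`root.val = 973` → root = Node(val=973, children=[Node(val=5, children=[]), Node(val=9, children=[])])
`root.children[0].val = 852` → root = Node(val=973, children=[Node(val=852, children=[]), Node(val=9, children=[])]); shallow = Node(val=2, children=[Node(val=852, children=[]), Node(val=9, children=[])])
`print(shallow.val)` → prints 2
`print(shallow.children[0].val)` → prints 852
`print(deep.val)` → prints 2
`print(deep.children[0].val)` → prints 5

Answer:
2
852
2
5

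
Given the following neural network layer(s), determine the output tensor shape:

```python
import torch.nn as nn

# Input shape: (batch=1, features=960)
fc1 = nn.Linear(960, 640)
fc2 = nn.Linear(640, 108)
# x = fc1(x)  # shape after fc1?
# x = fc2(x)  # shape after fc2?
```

Input: (1, 960) -> after fc1: (1, 640) -> Output: (1, 108)

Answer: (1, 108)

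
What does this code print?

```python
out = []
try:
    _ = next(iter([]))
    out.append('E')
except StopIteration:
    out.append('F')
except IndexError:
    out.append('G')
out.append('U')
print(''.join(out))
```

Execution trace: 'F' (except StopIteration) → 'U' (after the try/except). Output: FU

Answer: FU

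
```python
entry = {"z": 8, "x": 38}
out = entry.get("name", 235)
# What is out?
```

Trace:
`entry = {"z": 8, "x": 38}` → entry = {'z': 8, 'x': 38}
`out = entry.get("name", 235)` → out = 235
So out = 235

Answer: 235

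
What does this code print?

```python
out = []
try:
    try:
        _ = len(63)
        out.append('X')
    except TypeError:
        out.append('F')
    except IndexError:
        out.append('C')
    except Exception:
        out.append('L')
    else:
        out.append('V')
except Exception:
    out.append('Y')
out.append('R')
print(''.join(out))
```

Execution trace: 'F' (inner except TypeError) → 'R' (after the try/except). Output: FR

Answer: FR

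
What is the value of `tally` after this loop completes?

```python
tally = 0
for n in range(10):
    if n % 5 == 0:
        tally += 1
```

Count numbers divisible by 5 in range(10)
`tally` takes the values: 0 → 1 → 2

Answer: 2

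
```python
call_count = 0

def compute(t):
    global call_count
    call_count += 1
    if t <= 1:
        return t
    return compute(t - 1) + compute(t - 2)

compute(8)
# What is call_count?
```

Calls(t) = 1 + Calls(t-1) + Calls(t-2); Calls(0)=Calls(1)=1. For t=8 this gives 67.

Answer: 67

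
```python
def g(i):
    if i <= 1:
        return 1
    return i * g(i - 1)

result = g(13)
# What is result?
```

g(13) = 13 * 12 * 11 * 10 * 9 * 8 * 7 * 6 * 5 * 4 * 3 * 2 * 1 = 6227020800

Answer: 6227020800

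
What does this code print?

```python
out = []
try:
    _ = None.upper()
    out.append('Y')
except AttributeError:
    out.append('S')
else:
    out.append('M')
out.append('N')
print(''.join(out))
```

Execution trace: 'S' (except AttributeError) → 'N' (after the try/except). Output: SN

Answer: SN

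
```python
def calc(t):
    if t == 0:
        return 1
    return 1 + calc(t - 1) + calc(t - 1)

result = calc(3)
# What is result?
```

calc(t) = 1 + 2·calc(t-1), calc(0)=1. Closed form: (1+1)·2^3 - 1 = 15.

Answer: 15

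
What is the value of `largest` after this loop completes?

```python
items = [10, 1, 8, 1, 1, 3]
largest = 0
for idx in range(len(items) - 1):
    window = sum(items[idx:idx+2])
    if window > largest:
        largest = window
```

Max sum of 2-element window in [10, 1, 8, 1, 1, 3]
`largest` takes the values: 0 → 11

Answer: 11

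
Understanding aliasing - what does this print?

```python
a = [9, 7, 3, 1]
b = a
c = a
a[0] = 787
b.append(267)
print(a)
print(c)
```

Key concept: multiple aliases.
Step by step:
`a = [9, 7, 3, 1]` → a = [9, 7, 3, 1]
`b = a` → b = [9, 7, 3, 1] (same object as a)
`c = a` → c = [9, 7, 3, 1] (same object as a, b)
`a[0] = 787` → a = [787, 7, 3, 1] (same object as b, c); b = [787, 7, 3, 1] (same object as a, c); c = [787, 7, 3, 1] (same object as a, b)
`b.append(267)` → a = [787, 7, 3, 1, 267] (same object as b, c); b = [787, 7, 3, 1, 267] (same object as a, c); c = [787, 7, 3, 1, 267] (same object as a, b)
`print(a)` → prints [787, 7, 3, 1, 267]
`print(c)` → prints [787, 7, 3, 1, 267]

Answer:
[787, 7, 3, 1, 267]
[787, 7, 3, 1, 267]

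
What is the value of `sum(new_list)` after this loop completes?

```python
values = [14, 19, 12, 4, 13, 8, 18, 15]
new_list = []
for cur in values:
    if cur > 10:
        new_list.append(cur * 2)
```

Sum of doubled values > 10
`new_list` takes the values: [] → [28] → [28, 38] → [28, 38, 24] → [28, 38, 24, 26] → [28, 38, 24, 26, 36] → [28, 38, 24, 26, 36, 30]
So `sum(new_list)` = 182

Answer: 182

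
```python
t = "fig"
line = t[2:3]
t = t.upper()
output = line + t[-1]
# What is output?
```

Trace:
`t = "fig"` → t = 'fig'
`line = t[2:3]` → line = 'g'
`t = t.upper()` → t = 'FIG'
`output = line + t[-1]` → output = 'gG'
So output = 'gG'

Answer: 'gG'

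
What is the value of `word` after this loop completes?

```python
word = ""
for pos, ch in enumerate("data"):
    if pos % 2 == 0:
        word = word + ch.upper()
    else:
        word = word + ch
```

Uppercase even positions in 'data'
`word` takes the values: "" → "D" → "Da" → "DaT" → "DaTa"

Answer: "DaTa"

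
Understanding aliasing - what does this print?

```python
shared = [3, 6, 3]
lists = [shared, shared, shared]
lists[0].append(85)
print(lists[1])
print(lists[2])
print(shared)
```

Key concept: list of same reference.
Step by step:
`shared = [3, 6, 3]` → shared = [3, 6, 3]
`lists = [shared, shared, shared]` → lists = [[3, 6, 3], [3, 6, 3], [3, 6, 3]]
`lists[0].append(85)` → shared = [3, 6, 3, 85]; lists = [[3, 6, 3, 85], [3, 6, 3, 85], [3, 6, 3, 85]]
`print(lists[1])` → prints [3, 6, 3, 85]
`print(lists[2])` → prints [3, 6, 3, 85]
`print(shared)` → prints [3, 6, 3, 85]

Answer:
[3, 6, 3, 85]
[3, 6, 3, 85]
[3, 6, 3, 85]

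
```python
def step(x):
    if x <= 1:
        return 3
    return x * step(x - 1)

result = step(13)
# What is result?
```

step(13) = 13 * 12 * 11 * 10 * 9 * 8 * 7 * 6 * 5 * 4 * 3 * 2 * 3 = 18681062400

Answer: 18681062400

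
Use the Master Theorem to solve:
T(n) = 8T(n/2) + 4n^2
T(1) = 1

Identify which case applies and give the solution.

a=8, b=2, f(n)=4n^2. log_2(8) = 3. Since c=2 < 3, Case 1 applies: T(n) = Θ(n^log_b(a)) = O(n^3).

Answer: O(n^3) - Case 1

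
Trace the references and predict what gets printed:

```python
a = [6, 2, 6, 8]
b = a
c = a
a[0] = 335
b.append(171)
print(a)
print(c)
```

Key concept: multiple aliases.
Step by step:
`a = [6, 2, 6, 8]` → a = [6, 2, 6, 8]
`b = a` → b = [6, 2, 6, 8] (same object as a)
`c = a` → c = [6, 2, 6, 8] (same object as a, b)
`a[0] = 335` → a = [335, 2, 6, 8] (same object as b, c); b = [335, 2, 6, 8] (same object as a, c); c = [335, 2, 6, 8] (same object as a, b)
`b.append(171)` → a = [335, 2, 6, 8, 171] (same object as b, c); b = [335, 2, 6, 8, 171] (same object as a, c); c = [335, 2, 6, 8, 171] (same object as a, b)
`print(a)` → prints [335, 2, 6, 8, 171]
`print(c)` → prints [335, 2, 6, 8, 171]

Answer:
[335, 2, 6, 8, 171]
[335, 2, 6, 8, 171]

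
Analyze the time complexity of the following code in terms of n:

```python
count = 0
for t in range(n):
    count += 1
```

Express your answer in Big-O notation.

Each loop level contributes: n. Multiplying the contributions gives O(n).

Answer: O(n)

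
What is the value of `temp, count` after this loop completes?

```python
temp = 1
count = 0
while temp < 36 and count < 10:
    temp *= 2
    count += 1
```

Double until >= 36 or 10 iterations
`temp, count` takes the values: (1, 0) → (2, 0) → (2, 1) → (4, 1) → (4, 2) → (8, 2) → (8, 3) → (16, 3) → (16, 4) → (32, 4) → (32, 5) → (64, 5) → (64, 6)

Answer: 64, 6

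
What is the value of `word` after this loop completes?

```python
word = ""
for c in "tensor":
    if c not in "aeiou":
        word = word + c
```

Remove vowels from 'tensor'
`word` takes the values: "" → "t" → "tn" → "tns" → "tnsr"

Answer: "tnsr"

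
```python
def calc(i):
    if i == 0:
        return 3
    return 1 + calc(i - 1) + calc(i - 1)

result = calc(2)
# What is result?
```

calc(i) = 1 + 2·calc(i-1), calc(0)=3. Closed form: (3+1)·2^2 - 1 = 15.

Answer: 15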